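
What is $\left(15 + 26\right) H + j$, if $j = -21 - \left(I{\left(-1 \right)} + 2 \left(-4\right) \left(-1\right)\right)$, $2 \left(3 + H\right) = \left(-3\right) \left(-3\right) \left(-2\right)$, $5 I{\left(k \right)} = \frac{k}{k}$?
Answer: $- \frac{2606}{5} \approx -521.2$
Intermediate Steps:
$I{\left(k \right)} = \frac{1}{5}$ ($I{\left(k \right)} = \frac{k \frac{1}{k}}{5} = \frac{1}{5} \cdot 1 = \frac{1}{5}$)
$H = -12$ ($H = -3 + \frac{\left(-3\right) \left(-3\right) \left(-2\right)}{2} = -3 + \frac{9 \left(-2\right)}{2} = -3 + \frac{1}{2} \left(-18\right) = -3 - 9 = -12$)
$j = - \frac{146}{5}$ ($j = -21 - \left(\frac{1}{5} + 2 \left(-4\right) \left(-1\right)\right) = -21 - \left(\frac{1}{5} - -8\right) = -21 - \left(\frac{1}{5} + 8\right) = -21 - \frac{41}{5} = - \frac{146}{5} \approx -29.2$)
$\left(15 + 26\right) H + j = \left(15 + 26\right) \left(-12\right) - \frac{146}{5} = 41 \left(-12\right) - \frac{146}{5} = -492 - \frac{146}{5} = - \frac{2606}{5}$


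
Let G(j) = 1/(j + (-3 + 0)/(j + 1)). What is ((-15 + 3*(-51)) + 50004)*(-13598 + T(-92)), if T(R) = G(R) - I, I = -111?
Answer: -5625128561784/8369 ≈ -6.7214e+8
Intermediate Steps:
G(j) = 1/(j - 3/(1 + j))
T(R) = 111 + (1 + R)/(-3 + R + R**2) (T(R) = (1 + R)/(-3 + R + R**2) - 1*(-111) = (1 + R)/(-3 + R + R**2) + 111 = 111 + (1 + R)/(-3 + R + R**2))
((-15 + 3*(-51)) + 50004)*(-13598 + T(-92)) = ((-15 + 3*(-51)) + 50004)*(-13598 + (-332 + 111*(-92)**2 + 112*(-92))/(-3 - 92 + (-92)**2)) = ((-15 - 153) + 50004)*(-13598 + (-332 + 111*8464 - 10304)/(-3 - 92 + 8464)) = (-168 + 50004)*(-13598 + (-332 + 939504 - 10304)/8369) = 49836*(-13598 + (1/8369)*928868) = 49836*(-13598 + 928868/8369) = 49836*(-112872794/8369) = -5625128561784/8369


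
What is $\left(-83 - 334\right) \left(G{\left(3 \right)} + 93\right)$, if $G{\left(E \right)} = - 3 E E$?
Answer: $-27522$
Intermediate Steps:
$G{\left(E \right)} = - 3 E^{2}$
$\left(-83 - 334\right) \left(G{\left(3 \right)} + 93\right) = \left(-83 - 334\right) \left(- 3 \cdot 3^{2} + 93\right) = - 417 \left(\left(-3\right) 9 + 93\right) = - 417 \left(-27 + 93\right) = \left(-417\right) 66 = -27522$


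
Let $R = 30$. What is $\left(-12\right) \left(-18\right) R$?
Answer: $6480$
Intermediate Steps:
$\left(-12\right) \left(-18\right) R = \left(-12\right) \left(-18\right) 30 = 216 \cdot 30 = 6480$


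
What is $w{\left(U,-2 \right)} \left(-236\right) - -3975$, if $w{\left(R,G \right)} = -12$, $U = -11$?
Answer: $6807$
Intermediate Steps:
$w{\left(U,-2 \right)} \left(-236\right) - -3975 = \left(-12\right) \left(-236\right) - -3975 = 2832 + 3975 = 6807$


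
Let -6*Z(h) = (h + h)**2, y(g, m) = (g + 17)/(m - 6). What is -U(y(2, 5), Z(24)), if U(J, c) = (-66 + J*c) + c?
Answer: -6846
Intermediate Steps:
y(g, m) = (17 + g)/(-6 + m)
Z(h) = -2*h**2/3 (Z(h) = -(h + h)**2/6 = -4*h**2/6 = -2*h**2/3)
U(J, c) = -66 + c + J*c
-U(y(2, 5), Z(24)) = -(-66 - 2/3*24**2 + ((17 + 2)/(-6 + 5))*(-2/3*24**2)) = -(-66 - 2/3*576 + (19/(-1))*(-2/3*576)) = -(-66 - 384 - 1*19*(-384)) = -(-66 - 384 - 19*(-384)) = -(-66 - 384 + 7296) = -1*6846 = -6846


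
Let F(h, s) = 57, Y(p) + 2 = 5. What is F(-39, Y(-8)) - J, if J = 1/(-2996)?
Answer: 170773/2996 ≈ 57.000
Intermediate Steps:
J = -1/2996 ≈ -0.00033378
Y(p) = 3 (Y(p) = -2 + 5 = 3)
F(-39, Y(-8)) - J = 57 - 1*(-1/2996) = 57 + 1/2996 = 170773/2996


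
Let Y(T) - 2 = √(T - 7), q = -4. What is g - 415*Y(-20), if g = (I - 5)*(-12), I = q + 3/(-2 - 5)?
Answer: -5018/7 - 1245*I*√3 ≈ -716.86 - 2156.4*I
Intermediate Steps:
I = -31/7 (I = -4 + 3/(-2 - 5) = -4 + 3/(-7) = -4 + 3*(-⅐) = -4 - 3/7 = -31/7 ≈ -4.4286)
Y(T) = 2 + √(-7 + T) (Y(T) = 2 + √(T - 7) = 2 + √(-7 + T))
g = 792/7 (g = (-31/7 - 5)*(-12) = -66/7*(-12) = 792/7 ≈ 113.14)
g - 415*Y(-20) = 792/7 - 415*(2 + √(-7 - 20)) = 792/7 - 415*(2 + √(-27)) = 792/7 - 415*(2 + 3*I*√3) = 792/7 + (-830 - 1245*I*√3) = -5018/7 - 1245*I*√3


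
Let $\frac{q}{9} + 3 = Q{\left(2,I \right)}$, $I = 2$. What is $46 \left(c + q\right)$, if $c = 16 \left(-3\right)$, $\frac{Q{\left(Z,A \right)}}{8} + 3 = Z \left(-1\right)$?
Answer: $-20010$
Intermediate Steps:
$Q{\left(Z,A \right)} = -24 - 8 Z$ ($Q{\left(Z,A \right)} = -24 + 8 Z \left(-1\right) = -24 + 8 \left(- Z\right) = -24 - 8 Z$)
$c = -48$
$q = -387$ ($q = -27 + 9 \left(-24 - 16\right) = -27 + 9 \left(-40\right) = -27 - 360 = -387$)
$46 \left(c + q\right) = 46 \left(-48 - 387\right) = 46 \left(-435\right) = -20010$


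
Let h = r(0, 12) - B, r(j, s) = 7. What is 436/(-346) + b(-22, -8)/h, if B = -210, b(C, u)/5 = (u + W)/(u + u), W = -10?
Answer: -370663/300328 ≈ -1.2342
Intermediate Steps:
b(C, u) = 5*(-10 + u)/(2*u) (b(C, u) = 5*((u - 10)/(u + u)) = 5*((-10 + u)/((2*u))) = 5*((-10 + u)*(1/(2*u))) = 5*((-10 + u)/(2*u)) = 5*(-10 + u)/(2*u))
h = 217 (h = 7 - 1*(-210) = 7 + 210 = 217)
436/(-346) + b(-22, -8)/h = 436/(-346) + (5/2 - 25/(-8))/217 = 436*(-1/346) + (5/2 - 25*(-1/8))*(1/217) = -218/173 + (5/2 + 25/8)*(1/217) = -218/173 + (45/8)*(1/217) = -218/173 + 45/1736 = -370663/300328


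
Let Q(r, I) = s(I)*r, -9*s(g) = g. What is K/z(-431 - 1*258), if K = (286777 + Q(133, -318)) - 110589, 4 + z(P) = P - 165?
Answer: -271331/1287 ≈ -210.82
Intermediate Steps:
s(g) = -g/9
Q(r, I) = -I*r/9 (Q(r, I) = (-I/9)*r = -I*r/9)
z(P) = -169 + P (z(P) = -4 + (P - 165) = -4 + (-165 + P) = -169 + P)
K = 542662/3 (K = (286777 - 1/9*(-318)*133) - 110589 = (286777 + 14098/3) - 110589 = 874429/3 - 110589 = 542662/3 ≈ 1.8089e+5)
K/z(-431 - 1*258) = 542662/(3*(-169 + (-431 - 1*258))) = 542662/(3*(-169 + (-431 - 258))) = 542662/(3*(-169 - 689)) = (542662/3)/(-858) = (542662/3)*(-1/858) = -271331/1287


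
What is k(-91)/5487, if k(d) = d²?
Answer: 8281/5487 ≈ 1.5092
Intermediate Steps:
k(-91)/5487 = (-91)²/5487 = 8281*(1/5487) = 8281/5487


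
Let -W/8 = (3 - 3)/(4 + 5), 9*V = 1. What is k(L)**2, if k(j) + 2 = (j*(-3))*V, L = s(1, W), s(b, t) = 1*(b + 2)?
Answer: 9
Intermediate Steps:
V = 1/9 (V = (1/9)*1 = 1/9 ≈ 0.11111)
W = 0 (W = -8*(3 - 3)/(4 + 5) = -0/9 = -8*0 = 0)
s(b, t) = 2 + b (s(b, t) = 1*(2 + b) = 2 + b)
L = 3 (L = 2 + 1 = 3)
k(j) = -2 - j/3 (k(j) = -2 + (j*(-3))*(1/9) = -2 - 3*j*(1/9) = -2 - j/3)
k(L)**2 = (-2 - 1/3*3)**2 = (-2 - 1)**2 = (-3)**2 = 9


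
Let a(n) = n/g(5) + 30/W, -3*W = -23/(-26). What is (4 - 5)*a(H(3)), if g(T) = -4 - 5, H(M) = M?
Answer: 7043/69 ≈ 102.07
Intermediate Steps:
W = -23/78 (W = -(-23)/(3*(-26)) = -(-23)*(-1)/(3*26) = -⅓*23/26 = -23/78 ≈ -0.29487)
g(T) = -9
a(n) = -2340/23 - n/9 (a(n) = n/(-9) + 30/(-23/78) = n*(-⅑) + 30*(-78/23) = -n/9 - 2340/23 = -2340/23 - n/9)
(4 - 5)*a(H(3)) = (4 - 5)*(-2340/23 - ⅑*3) = -(-2340/23 - ⅓) = -1*(-7043/69) = 7043/69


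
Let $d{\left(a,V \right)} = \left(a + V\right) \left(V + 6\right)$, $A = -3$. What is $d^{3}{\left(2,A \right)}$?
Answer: $-27$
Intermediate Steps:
$d{\left(a,V \right)} = \left(6 + V\right) \left(V + a\right)$ ($d{\left(a,V \right)} = \left(V + a\right) \left(6 + V\right) = \left(6 + V\right) \left(V + a\right)$)
$d^{3}{\left(2,A \right)} = \left(\left(-3\right)^{2} + 6 \left(-3\right) + 6 \cdot 2 - 6\right)^{3} = \left(9 - 18 + 12 - 6\right)^{3} = \left(-3\right)^{3} = -27$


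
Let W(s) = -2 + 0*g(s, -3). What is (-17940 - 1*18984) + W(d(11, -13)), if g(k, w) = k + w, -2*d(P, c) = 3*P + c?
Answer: -36926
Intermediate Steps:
d(P, c) = -3*P/2 - c/2 (d(P, c) = -(3*P + c)/2 = -(c + 3*P)/2 = -3*P/2 - c/2)
W(s) = -2 (W(s) = -2 + 0*(s - 3) = -2 + 0*(-3 + s) = -2 + 0 = -2)
(-17940 - 1*18984) + W(d(11, -13)) = (-17940 - 1*18984) - 2 = (-17940 - 18984) - 2 = -36924 - 2 = -36926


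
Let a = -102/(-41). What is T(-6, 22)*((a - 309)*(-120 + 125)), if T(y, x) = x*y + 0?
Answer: 8294220/41 ≈ 2.0230e+5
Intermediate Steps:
a = 102/41 (a = -102*(-1/41) = 102/41 ≈ 2.4878)
T(y, x) = x*y
T(-6, 22)*((a - 309)*(-120 + 125)) = (22*(-6))*((102/41 - 309)*(-120 + 125)) = -(-1658844)*5/41 = -132*(-62835/41) = 8294220/41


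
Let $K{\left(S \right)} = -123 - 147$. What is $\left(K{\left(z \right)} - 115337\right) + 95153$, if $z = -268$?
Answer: $-20454$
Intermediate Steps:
$K{\left(S \right)} = -270$ ($K{\left(S \right)} = -123 - 147 = -270$)
$\left(K{\left(z \right)} - 115337\right) + 95153 = \left(-270 - 115337\right) + 95153 = -115607 + 95153 = -20454$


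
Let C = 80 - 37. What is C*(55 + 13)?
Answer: 2924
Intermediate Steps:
C = 43
C*(55 + 13) = 43*(55 + 13) = 43*68 = 2924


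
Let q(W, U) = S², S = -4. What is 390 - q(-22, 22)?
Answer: 374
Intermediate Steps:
q(W, U) = 16 (q(W, U) = (-4)² = 16)
390 - q(-22, 22) = 390 - 1*16 = 390 - 16 = 374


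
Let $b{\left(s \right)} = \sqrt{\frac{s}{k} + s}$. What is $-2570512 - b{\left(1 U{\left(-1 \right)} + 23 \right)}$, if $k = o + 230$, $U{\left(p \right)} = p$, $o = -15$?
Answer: $-2570512 - \frac{12 \sqrt{7095}}{215} \approx -2.5705 \cdot 10^{6}$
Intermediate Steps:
$k = 215$ ($k = -15 + 230 = 215$)
$b{\left(s \right)} = \frac{6 \sqrt{1290} \sqrt{s}}{215}$ ($b{\left(s \right)} = \sqrt{\frac{s}{215} + s} = \sqrt{\frac{216 s}{215}} = \frac{6 \sqrt{1290} \sqrt{s}}{215}$)
$-2570512 - b{\left(1 U{\left(-1 \right)} + 23 \right)} = -2570512 - \frac{6 \sqrt{1290} \sqrt{1 \left(-1\right) + 23}}{215} = -2570512 - \frac{6 \sqrt{1290} \sqrt{-1 + 23}}{215} = -2570512 - \frac{6 \sqrt{1290} \sqrt{22}}{215} = -2570512 - \frac{12 \sqrt{7095}}{215}$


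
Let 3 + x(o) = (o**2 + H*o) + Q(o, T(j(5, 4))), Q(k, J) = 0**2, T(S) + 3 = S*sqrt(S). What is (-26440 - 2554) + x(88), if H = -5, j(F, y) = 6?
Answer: -21693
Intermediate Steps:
T(S) = -3 + S**(3/2) (T(S) = -3 + S*sqrt(S) = -3 + S**(3/2))
Q(k, J) = 0
x(o) = -3 + o**2 - 5*o (x(o) = -3 + ((o**2 - 5*o) + 0) = -3 + (o**2 - 5*o) = -3 + o**2 - 5*o)
(-26440 - 2554) + x(88) = (-26440 - 2554) + (-3 + 88**2 - 5*88) = -28994 + (-3 + 7744 - 440) = -28994 + 7301 = -21693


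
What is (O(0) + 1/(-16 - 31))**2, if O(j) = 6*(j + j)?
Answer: 1/2209 ≈ 0.00045269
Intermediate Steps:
O(j) = 12*j (O(j) = 6*(2*j) = 12*j)
(O(0) + 1/(-16 - 31))**2 = (12*0 + 1/(-16 - 31))**2 = (0 + 1/(-47))**2 = (0 - 1/47)**2 = (-1/47)**2 = 1/2209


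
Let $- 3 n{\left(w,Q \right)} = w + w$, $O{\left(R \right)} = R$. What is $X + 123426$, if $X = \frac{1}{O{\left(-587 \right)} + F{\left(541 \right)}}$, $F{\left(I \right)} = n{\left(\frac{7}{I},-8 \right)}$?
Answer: $\frac{117589799967}{952715} \approx 1.2343 \cdot 10^{5}$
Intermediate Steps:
$n{\left(w,Q \right)} = - \frac{2 w}{3}$ ($n{\left(w,Q \right)} = - \frac{w + w}{3} = - \frac{2 w}{3}$)
$F{\left(I \right)} = - \frac{14}{3 I}$ ($F{\left(I \right)} = - \frac{2 \frac{7}{I}}{3} = - \frac{14}{3 I}$)
$X = - \frac{1623}{952715}$ ($X = \frac{1}{-587 - \frac{14}{3 \cdot 541}} = \frac{1}{-587 - \frac{14}{1623}} = \frac{1}{- \frac{952715}{1623}} = - \frac{1623}{952715} \approx -0.0017036$)
$X + 123426 = - \frac{1623}{952715} + 123426 = \frac{117589799967}{952715}$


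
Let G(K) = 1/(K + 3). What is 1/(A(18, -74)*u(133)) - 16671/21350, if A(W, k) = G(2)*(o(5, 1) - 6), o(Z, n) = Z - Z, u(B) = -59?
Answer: -1448696/1889475 ≈ -0.76672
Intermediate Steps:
G(K) = 1/(3 + K)
o(Z, n) = 0
A(W, k) = -6/5 (A(W, k) = (0 - 6)/(3 + 2) = -6/5)
1/(A(18, -74)*u(133)) - 16671/21350 = 1/(-6/5*(-59)) - 16671/21350 = -5/6*(-1/59) - 16671*1/21350 = 5/354 - 16671/21350 = -1448696/1889475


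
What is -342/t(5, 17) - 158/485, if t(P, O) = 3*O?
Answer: -57976/8245 ≈ -7.0317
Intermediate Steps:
-342/t(5, 17) - 158/485 = -342/(3*17) - 158/485 = -342/51 - 158*1/485 = -342*1/51 - 158/485 = -114/17 - 158/485 = -57976/8245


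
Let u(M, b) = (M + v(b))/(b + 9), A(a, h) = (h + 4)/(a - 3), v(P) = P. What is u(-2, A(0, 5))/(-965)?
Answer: 1/1158 ≈ 0.00086356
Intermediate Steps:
A(a, h) = (4 + h)/(-3 + a)
u(M, b) = (M + b)/(9 + b) (u(M, b) = (M + b)/(b + 9) = (M + b)/(9 + b))
u(-2, A(0, 5))/(-965) = ((-2 + (4 + 5)/(-3 + 0))/(9 + (4 + 5)/(-3 + 0)))/(-965) = ((-2 + 9/(-3))/(9 + 9/(-3)))*(-1/965) = ((-2 - 1/3*9)/(9 - 1/3*9))*(-1/965) = ((-2 - 3)/(9 - 3))*(-1/965) = (-5/6)*(-1/965) = ((1/6)*(-5))*(-1/965) = -5/6*(-1/965) = 1/1158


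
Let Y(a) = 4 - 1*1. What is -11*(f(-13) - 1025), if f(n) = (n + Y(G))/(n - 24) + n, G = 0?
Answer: 422356/37 ≈ 11415.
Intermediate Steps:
Y(a) = 3 (Y(a) = 4 - 1 = 3)
f(n) = n + (3 + n)/(-24 + n) (f(n) = (n + 3)/(n - 24) + n = (3 + n)/(-24 + n) + n = n + (3 + n)/(-24 + n))
-11*(f(-13) - 1025) = -11*((3 + (-13)² - 23*(-13))/(-24 - 13) - 1025) = -11*((3 + 169 + 299)/(-37) - 1025) = -11*(-1/37*471 - 1025) = -11*(-471/37 - 1025) = -11*(-38396/37) = 422356/37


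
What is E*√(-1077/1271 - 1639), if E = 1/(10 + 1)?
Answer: I*√2649076666/13981 ≈ 3.6814*I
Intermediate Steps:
E = 1/11 ≈ 0.090909
E*√(-1077/1271 - 1639) = √(-1077/1271 - 1639)/11 = √(-2084246/1271)/11 = (I*√2649076666/1271)/11 = I*√2649076666/13981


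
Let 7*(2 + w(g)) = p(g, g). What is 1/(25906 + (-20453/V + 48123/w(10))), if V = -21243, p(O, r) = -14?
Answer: 84972/1179089555 ≈ 7.2066e-5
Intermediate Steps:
w(g) = -4 (w(g) = -2 + (⅐)*(-14) = -2 - 2 = -4)
1/(25906 + (-20453/V + 48123/w(10))) = 1/(25906 + (-20453/(-21243) + 48123/(-4))) = 1/(25906 + (-20453*(-1/21243) + 48123*(-¼))) = 1/(25906 + (20453/21243 - 48123/4)) = 1/(25906 - 1022195077/84972) = 1/(1179089555/84972) = 84972/1179089555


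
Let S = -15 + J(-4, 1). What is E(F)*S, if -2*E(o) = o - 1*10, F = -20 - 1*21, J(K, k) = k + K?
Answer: -459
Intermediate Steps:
J(K, k) = K + k
F = -41 (F = -20 - 21 = -41)
E(o) = 5 - o/2 (E(o) = -(o - 1*10)/2 = -(o - 10)/2 = -(-10 + o)/2 = 5 - o/2)
S = -18 (S = -15 + (-4 + 1) = -15 - 3 = -18)
E(F)*S = (5 - 1/2*(-41))*(-18) = (5 + 41/2)*(-18) = (51/2)*(-18) = -459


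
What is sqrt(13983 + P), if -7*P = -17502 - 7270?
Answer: sqrt(858571)/7 ≈ 132.37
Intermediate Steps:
P = 24772/7 (P = -(-17502 - 7270)/7 = -1/7*(-24772) = 24772/7 ≈ 3538.9)
sqrt(13983 + P) = sqrt(13983 + 24772/7) = sqrt(122653/7) = sqrt(858571)/7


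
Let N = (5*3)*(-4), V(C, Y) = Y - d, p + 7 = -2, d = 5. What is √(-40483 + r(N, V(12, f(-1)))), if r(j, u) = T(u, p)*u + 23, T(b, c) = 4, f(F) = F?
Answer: 2*I*√10121 ≈ 201.21*I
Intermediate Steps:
p = -9 (p = -7 - 2 = -9)
V(C, Y) = -5 + Y (V(C, Y) = Y - 1*5 = Y - 5 = -5 + Y)
N = -60 (N = 15*(-4) = -60)
r(j, u) = 23 + 4*u (r(j, u) = 4*u + 23 = 23 + 4*u)
√(-40483 + r(N, V(12, f(-1)))) = √(-40483 + (23 + 4*(-5 - 1))) = √(-40483 + (23 + 4*(-6))) = √(-40483 + (23 - 24)) = √(-40483 - 1) = √(-40484) = 2*I*√10121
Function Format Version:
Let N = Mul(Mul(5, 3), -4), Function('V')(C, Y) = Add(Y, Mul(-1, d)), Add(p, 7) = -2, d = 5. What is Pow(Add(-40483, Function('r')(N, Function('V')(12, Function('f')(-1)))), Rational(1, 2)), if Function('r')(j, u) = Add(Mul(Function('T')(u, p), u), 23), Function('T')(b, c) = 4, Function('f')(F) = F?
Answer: Mul(2, I, Pow(10121, Rational(1, 2))) ≈ Mul(201.21, I)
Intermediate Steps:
p = -9 (p = Add(-7, -2) = -9)
Function('V')(C, Y) = Add(-5, Y) (Function('V')(C, Y) = Add(Y, Mul(-1, 5)) = Add(Y, -5) = Add(-5, Y))
N = -60 (N = Mul(15, -4) = -60)
Function('r')(j, u) = Add(23, Mul(4, u)) (Function('r')(j, u) = Add(Mul(4, u), 23) = Add(23, Mul(4, u)))
Pow(Add(-40483, Function('r')(N, Function('V')(12, Function('f')(-1)))), Rational(1, 2)) = Pow(Add(-40483, Add(23, Mul(4, Add(-5, -1)))), Rational(1, 2)) = Pow(Add(-40483, Add(23, Mul(4, -6))), Rational(1, 2)) = Pow(Add(-40483, Add(23, -24)), Rational(1, 2)) = Pow(Add(-40483, -1), Rational(1, 2)) = Pow(-40484, Rational(1, 2)) = Mul(2, I, Pow(10121, Rational(1, 2)))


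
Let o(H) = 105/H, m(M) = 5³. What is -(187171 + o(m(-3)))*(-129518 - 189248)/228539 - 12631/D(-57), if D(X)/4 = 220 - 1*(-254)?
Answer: 2828002321820731/10832748600 ≈ 2.6106e+5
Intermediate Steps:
D(X) = 1896 (D(X) = 4*(220 - 1*(-254)) = 4*(220 + 254) = 4*474 = 1896)
m(M) = 125
-(187171 + o(m(-3)))*(-129518 - 189248)/228539 - 12631/D(-57) = -(187171 + 105/125)*(-129518 - 189248)/228539 - 12631/1896 = -(187171 + 105*(1/125))*(-318766)*(1/228539) - 12631*1/1896 = -(187171 + 21/25)*(-318766)*(1/228539) - 12631/1896 = -4679296*(-318766)/25*(1/228539) - 12631/1896 = -1*(-1491600468736/25)*(1/228539) - 12631/1896 = (1491600468736/25)*(1/228539) - 12631/1896 = 1491600468736/5713475 - 12631/1896 = 2828002321820731/10832748600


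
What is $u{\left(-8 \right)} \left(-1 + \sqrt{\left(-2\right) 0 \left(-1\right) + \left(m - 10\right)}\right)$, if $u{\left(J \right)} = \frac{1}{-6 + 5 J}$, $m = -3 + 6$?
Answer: $\frac{1}{46} - \frac{i \sqrt{7}}{46} \approx 0.021739 - 0.057516 i$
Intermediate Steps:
$m = 3$
$u{\left(-8 \right)} \left(-1 + \sqrt{\left(-2\right) 0 \left(-1\right) + \left(m - 10\right)}\right) = \frac{-1 + \sqrt{\left(-2\right) 0 \left(-1\right) + \left(3 - 10\right)}}{-6 + 5 \left(-8\right)} = \frac{-1 + \sqrt{0 \left(-1\right) + \left(3 - 10\right)}}{-6 - 40} = \frac{-1 + \sqrt{0 - 7}}{-46} = - \frac{-1 + \sqrt{-7}}{46} = - \frac{-1 + i \sqrt{7}}{46} = \frac{1}{46} - \frac{i \sqrt{7}}{46}$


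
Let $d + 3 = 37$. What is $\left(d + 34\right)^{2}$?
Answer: $4624$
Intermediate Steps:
$d = 34$ ($d = -3 + 37 = 34$)
$\left(d + 34\right)^{2} = \left(34 + 34\right)^{2} = 68^{2} = 4624$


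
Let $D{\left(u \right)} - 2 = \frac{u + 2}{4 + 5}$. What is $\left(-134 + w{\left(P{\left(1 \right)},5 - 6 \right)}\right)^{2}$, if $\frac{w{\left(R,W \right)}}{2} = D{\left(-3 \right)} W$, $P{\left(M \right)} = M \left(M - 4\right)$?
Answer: $\frac{1537600}{81} \approx 18983.0$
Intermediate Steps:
$D{\left(u \right)} = \frac{20}{9} + \frac{u}{9}$ ($D{\left(u \right)} = 2 + \frac{u + 2}{4 + 5} = 2 + \frac{2 + u}{9} = 2 + \left(2 + u\right) \frac{1}{9} = 2 + \left(\frac{2}{9} + \frac{u}{9}\right) = \frac{20}{9} + \frac{u}{9}$)
$P{\left(M \right)} = M \left(-4 + M\right)$
$w{\left(R,W \right)} = \frac{34 W}{9}$ ($w{\left(R,W \right)} = 2 \left(\frac{20}{9} + \frac{1}{9} \left(-3\right)\right) W = 2 \left(\frac{20}{9} - \frac{1}{3}\right) W = 2 \frac{17 W}{9} = \frac{34 W}{9}$)
$\left(-134 + w{\left(P{\left(1 \right)},5 - 6 \right)}\right)^{2} = \left(-134 + \frac{34 \left(5 - 6\right)}{9}\right)^{2} = \left(-134 + \frac{34}{9} \left(-1\right)\right)^{2} = \left(-134 - \frac{34}{9}\right)^{2} = \left(- \frac{1240}{9}\right)^{2} = \frac{1537600}{81}$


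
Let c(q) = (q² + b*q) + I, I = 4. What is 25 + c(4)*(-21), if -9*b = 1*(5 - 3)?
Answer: -1129/3 ≈ -376.33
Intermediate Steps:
b = -2/9 (b = -(5 - 3)/9 = -2/9 ≈ -0.22222)
c(q) = 4 + q² - 2*q/9 (c(q) = (q² - 2*q/9) + 4 = 4 + q² - 2*q/9)
25 + c(4)*(-21) = 25 + (4 + 4² - 2/9*4)*(-21) = 25 + (4 + 16 - 8/9)*(-21) = 25 + (172/9)*(-21) = 25 - 1204/3 = -1129/3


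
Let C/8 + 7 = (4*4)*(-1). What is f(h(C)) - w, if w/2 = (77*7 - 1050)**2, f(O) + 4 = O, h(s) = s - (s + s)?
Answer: -522062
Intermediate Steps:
C = -184 (C = -56 + 8*((4*4)*(-1)) = -56 + 8*(16*(-1)) = -56 + 8*(-16) = -56 - 128 = -184)
h(s) = -s (h(s) = s - 2*s = -s)
f(O) = -4 + O
w = 522242 (w = 2*(77*7 - 1050)**2 = 2*(539 - 1050)**2 = 2*(-511)**2 = 2*261121 = 522242)
f(h(C)) - w = (-4 - 1*(-184)) - 1*522242 = (-4 + 184) - 522242 = 180 - 522242 = -522062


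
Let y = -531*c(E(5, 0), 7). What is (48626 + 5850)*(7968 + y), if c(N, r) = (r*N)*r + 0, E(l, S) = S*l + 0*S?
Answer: 434064768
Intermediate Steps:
E(l, S) = S*l (E(l, S) = S*l + 0 = S*l)
c(N, r) = N*r² (c(N, r) = (N*r)*r + 0 = N*r² + 0 = N*r²)
y = 0 (y = -531*0*5*7² = -0*49 = -531*0 = 0)
(48626 + 5850)*(7968 + y) = (48626 + 5850)*(7968 + 0) = 54476*7968 = 434064768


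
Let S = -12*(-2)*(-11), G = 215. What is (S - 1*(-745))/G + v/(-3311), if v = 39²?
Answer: 29432/16555 ≈ 1.7778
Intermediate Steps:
S = -264 (S = 24*(-11) = -264)
v = 1521
(S - 1*(-745))/G + v/(-3311) = (-264 - 1*(-745))/215 + 1521/(-3311) = (-264 + 745)*(1/215) + 1521*(-1/3311) = 481*(1/215) - 1521/3311 = 481/215 - 1521/3311 = 29432/16555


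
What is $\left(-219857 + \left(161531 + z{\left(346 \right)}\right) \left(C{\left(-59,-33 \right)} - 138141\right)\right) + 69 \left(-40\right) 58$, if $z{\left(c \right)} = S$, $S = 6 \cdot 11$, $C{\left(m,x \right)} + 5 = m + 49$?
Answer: $-22325975069$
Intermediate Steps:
$C{\left(m,x \right)} = 44 + m$ ($C{\left(m,x \right)} = -5 + \left(m + 49\right) = -5 + \left(49 + m\right) = 44 + m$)
$S = 66$
$z{\left(c \right)} = 66$
$\left(-219857 + \left(161531 + z{\left(346 \right)}\right) \left(C{\left(-59,-33 \right)} - 138141\right)\right) + 69 \left(-40\right) 58 = \left(-219857 + \left(161531 + 66\right) \left(\left(44 - 59\right) - 138141\right)\right) + 69 \left(-40\right) 58 = \left(-219857 + 161597 \left(-15 - 138141\right)\right) - 160080 = \left(-219857 + 161597 \left(-138156\right)\right) - 160080 = \left(-219857 - 22325595132\right) - 160080 = -22325814989 - 160080 = -22325975069$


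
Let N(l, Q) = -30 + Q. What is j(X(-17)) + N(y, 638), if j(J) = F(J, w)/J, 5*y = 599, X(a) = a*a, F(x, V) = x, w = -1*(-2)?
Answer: 609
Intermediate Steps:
w = 2
X(a) = a²
y = 599/5 (y = (⅕)*599 = 599/5 ≈ 119.80)
j(J) = 1 (j(J) = J/J = 1)
j(X(-17)) + N(y, 638) = 1 + (-30 + 638) = 1 + 608 = 609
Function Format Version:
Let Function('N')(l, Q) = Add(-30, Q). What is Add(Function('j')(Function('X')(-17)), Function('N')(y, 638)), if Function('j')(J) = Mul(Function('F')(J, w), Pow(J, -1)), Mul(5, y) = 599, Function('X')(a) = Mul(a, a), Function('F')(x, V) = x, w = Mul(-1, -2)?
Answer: 609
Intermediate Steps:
w = 2
Function('X')(a) = Pow(a, 2)
y = Rational(599, 5) (y = Mul(Rational(1, 5), 599) = Rational(599, 5) ≈ 119.80)
Function('j')(J) = 1 (Function('j')(J) = Mul(J, Pow(J, -1)) = 1)
Add(Function('j')(Function('X')(-17)), Function('N')(y, 638)) = Add(1, Add(-30, 638)) = Add(1, 608) = 609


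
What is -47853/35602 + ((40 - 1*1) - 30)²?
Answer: 2835909/35602 ≈ 79.656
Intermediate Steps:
-47853/35602 + ((40 - 1*1) - 30)² = -47853*1/35602 + ((40 - 1) - 30)² = -47853/35602 + (39 - 30)² = -47853/35602 + 9² = -47853/35602 + 81 = 2835909/35602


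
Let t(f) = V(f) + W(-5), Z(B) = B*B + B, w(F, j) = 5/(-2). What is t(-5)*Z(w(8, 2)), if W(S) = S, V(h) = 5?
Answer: 0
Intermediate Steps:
w(F, j) = -5/2 (w(F, j) = 5*(-½) = -5/2)
Z(B) = B + B² (Z(B) = B² + B = B + B²)
t(f) = 0 (t(f) = 5 - 5 = 0)
t(-5)*Z(w(8, 2)) = 0*(-5*(1 - 5/2)/2) = 0*(-5/2*(-3/2)) = 0*(15/4) = 0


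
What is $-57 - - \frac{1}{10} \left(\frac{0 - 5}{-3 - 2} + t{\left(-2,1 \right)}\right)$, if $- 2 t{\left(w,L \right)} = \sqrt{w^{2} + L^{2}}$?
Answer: $- \frac{569}{10} - \frac{\sqrt{5}}{20} \approx -57.012$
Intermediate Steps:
$t{\left(w,L \right)} = - \frac{\sqrt{L^{2} + w^{2}}}{2}$ ($t{\left(w,L \right)} = - \frac{\sqrt{w^{2} + L^{2}}}{2} = - \frac{\sqrt{L^{2} + w^{2}}}{2}$)
$-57 - - \frac{1}{10} \left(\frac{0 - 5}{-3 - 2} + t{\left(-2,1 \right)}\right) = -57 - - \frac{1}{10} \left(\frac{0 - 5}{-3 - 2} - \frac{\sqrt{1^{2} + \left(-2\right)^{2}}}{2}\right) = -57 - \left(-1\right) \frac{1}{10} \left(- \frac{5}{-5} - \frac{\sqrt{1 + 4}}{2}\right) = -57 - - \frac{\left(-5\right) \left(- \frac{1}{5}\right) - \frac{\sqrt{5}}{2}}{10} = -57 - - \frac{1 - \frac{\sqrt{5}}{2}}{10} = -57 - \left(- \frac{1}{10} + \frac{\sqrt{5}}{20}\right) = -57 + \left(\frac{1}{10} - \frac{\sqrt{5}}{20}\right) = - \frac{569}{10} - \frac{\sqrt{5}}{20}$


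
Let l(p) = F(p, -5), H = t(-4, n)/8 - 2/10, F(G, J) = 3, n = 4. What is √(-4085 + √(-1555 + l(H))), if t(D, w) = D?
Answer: √(-4085 + 4*I*√97) ≈ 0.3082 + 63.915*I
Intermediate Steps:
H = -7/10 (H = -4/8 - 2/10 = -4*⅛ - 2*⅒ = -½ - ⅕ = -7/10 ≈ -0.70000)
l(p) = 3
√(-4085 + √(-1555 + l(H))) = √(-4085 + √(-1555 + 3)) = √(-4085 + √(-1552)) = √(-4085 + 4*I*√97)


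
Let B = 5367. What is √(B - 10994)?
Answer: I*√5627 ≈ 75.013*I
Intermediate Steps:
√(B - 10994) = √(5367 - 10994) = √(-5627) = I*√5627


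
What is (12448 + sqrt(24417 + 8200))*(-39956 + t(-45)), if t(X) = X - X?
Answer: -497372288 - 519428*sqrt(193) ≈ -5.0459e+8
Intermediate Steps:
t(X) = 0
(12448 + sqrt(24417 + 8200))*(-39956 + t(-45)) = (12448 + sqrt(24417 + 8200))*(-39956 + 0) = (12448 + sqrt(32617))*(-39956) = (12448 + 13*sqrt(193))*(-39956) = -497372288 - 519428*sqrt(193)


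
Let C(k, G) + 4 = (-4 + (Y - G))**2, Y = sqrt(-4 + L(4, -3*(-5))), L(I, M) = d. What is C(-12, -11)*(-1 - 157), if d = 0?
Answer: -6478 - 4424*I ≈ -6478.0 - 4424.0*I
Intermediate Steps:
L(I, M) = 0
Y = 2*I (Y = sqrt(-4 + 0) = sqrt(-4) = 2*I ≈ 2.0*I)
C(k, G) = -4 + (-4 - G + 2*I)**2 (C(k, G) = -4 + (-4 + (2*I - G))**2 = -4 + (-4 + (-G + 2*I))**2 = -4 + (-4 - G + 2*I)**2)
C(-12, -11)*(-1 - 157) = (-4 + (4 - 11 - 2*I)**2)*(-1 - 157) = (-4 + (-7 - 2*I)**2)*(-158) = 632 - 158*(-7 - 2*I)**2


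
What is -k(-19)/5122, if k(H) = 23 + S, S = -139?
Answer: 58/2561 ≈ 0.022647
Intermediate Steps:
k(H) = -116 (k(H) = 23 - 139 = -116)
-k(-19)/5122 = -(-116)/5122 = -1*(-58/2561) = 58/2561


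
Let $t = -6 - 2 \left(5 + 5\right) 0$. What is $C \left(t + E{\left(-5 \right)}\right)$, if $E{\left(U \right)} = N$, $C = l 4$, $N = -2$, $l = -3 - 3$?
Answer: $192$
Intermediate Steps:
$l = -6$ ($l = -3 - 3 = -6$)
$t = -6$ ($t = -6 - 2 \cdot 10 \cdot 0 = -6 - 0 = -6 + 0 = -6$)
$C = -24$ ($C = \left(-6\right) 4 = -24$)
$E{\left(U \right)} = -2$
$C \left(t + E{\left(-5 \right)}\right) = - 24 \left(-6 - 2\right) = \left(-24\right) \left(-8\right) = 192$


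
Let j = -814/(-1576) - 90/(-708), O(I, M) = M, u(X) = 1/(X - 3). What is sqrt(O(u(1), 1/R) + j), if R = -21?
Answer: sqrt(142029700953)/488166 ≈ 0.77201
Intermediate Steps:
u(X) = 1/(-3 + X)
j = 29923/46492 (j = -814*(-1/1576) - 90*(-1/708) = 407/788 + 15/118 = 29923/46492 ≈ 0.64362)
sqrt(O(u(1), 1/R) + j) = sqrt(1/(-21) + 29923/46492) = sqrt(-1/21 + 29923/46492) = sqrt(581891/976332) = sqrt(142029700953)/488166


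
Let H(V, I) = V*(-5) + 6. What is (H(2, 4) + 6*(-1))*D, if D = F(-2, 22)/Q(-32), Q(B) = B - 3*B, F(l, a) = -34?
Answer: 85/16 ≈ 5.3125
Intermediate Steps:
H(V, I) = 6 - 5*V (H(V, I) = -5*V + 6 = 6 - 5*V)
Q(B) = -2*B
D = -17/32 (D = -34/((-2*(-32))) = -34/64 = -34*1/64 = -17/32 ≈ -0.53125)
(H(2, 4) + 6*(-1))*D = ((6 - 5*2) + 6*(-1))*(-17/32) = ((6 - 10) - 6)*(-17/32) = (-4 - 6)*(-17/32) = -10*(-17/32) = 85/16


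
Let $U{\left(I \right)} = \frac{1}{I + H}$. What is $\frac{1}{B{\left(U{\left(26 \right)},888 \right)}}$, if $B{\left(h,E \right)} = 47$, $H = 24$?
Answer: $\frac{1}{47} \approx 0.021277$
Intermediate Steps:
$U{\left(I \right)} = \frac{1}{24 + I}$ ($U{\left(I \right)} = \frac{1}{I + 24} = \frac{1}{24 + I}$)
$\frac{1}{B{\left(U{\left(26 \right)},888 \right)}} = \frac{1}{47}$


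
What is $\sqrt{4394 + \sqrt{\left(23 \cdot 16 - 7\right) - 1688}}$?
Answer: $\sqrt{4394 + i \sqrt{1327}} \approx 66.288 + 0.2748 i$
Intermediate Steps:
$\sqrt{4394 + \sqrt{\left(23 \cdot 16 - 7\right) - 1688}} = \sqrt{4394 + \sqrt{\left(368 - 7\right) - 1688}} = \sqrt{4394 + \sqrt{361 - 1688}} = \sqrt{4394 + \sqrt{-1327}} = \sqrt{4394 + i \sqrt{1327}}$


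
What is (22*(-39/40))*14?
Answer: -3003/10 ≈ -300.30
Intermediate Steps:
(22*(-39/40))*14 = -429/20*14 = -3003/10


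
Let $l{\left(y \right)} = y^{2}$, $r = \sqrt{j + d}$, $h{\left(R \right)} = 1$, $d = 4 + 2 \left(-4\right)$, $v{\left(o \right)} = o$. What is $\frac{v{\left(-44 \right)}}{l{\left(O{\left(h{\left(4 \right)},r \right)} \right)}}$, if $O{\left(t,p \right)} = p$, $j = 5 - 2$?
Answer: $44$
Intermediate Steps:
$d = -4$ ($d = 4 - 8 = -4$)
$j = 3$ ($j = 5 - 2 = 3$)
$r = i$ ($r = \sqrt{3 - 4} = \sqrt{-1} = i \approx 1.0 i$)
$\frac{v{\left(-44 \right)}}{l{\left(O{\left(h{\left(4 \right)},r \right)} \right)}} = - \frac{44}{i^{2}} = - \frac{44}{-1} = \left(-44\right) \left(-1\right) = 44$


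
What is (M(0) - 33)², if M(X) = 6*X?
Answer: 1089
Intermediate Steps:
(M(0) - 33)² = (6*0 - 33)² = (0 - 33)² = (-33)² = 1089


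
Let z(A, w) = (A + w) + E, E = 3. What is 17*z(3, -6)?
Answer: 0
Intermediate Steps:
z(A, w) = 3 + A + w (z(A, w) = (A + w) + 3 = 3 + A + w)
17*z(3, -6) = 17*(3 + 3 - 6) = 17*0 = 0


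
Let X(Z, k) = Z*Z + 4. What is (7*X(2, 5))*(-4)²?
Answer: 896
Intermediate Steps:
X(Z, k) = 4 + Z² (X(Z, k) = Z² + 4 = 4 + Z²)
(7*X(2, 5))*(-4)² = (7*(4 + 2²))*(-4)² = (7*(4 + 4))*16 = (7*8)*16 = 56*16 = 896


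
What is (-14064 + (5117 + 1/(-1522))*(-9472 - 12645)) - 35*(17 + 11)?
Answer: -172271707509/1522 ≈ -1.1319e+8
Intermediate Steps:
(-14064 + (5117 + 1/(-1522))*(-9472 - 12645)) - 35*(17 + 11) = (-14064 + (5117 - 1/1522)*(-22117)) - 35*28 = (-14064 + (7788073/1522)*(-22117)) - 980 = (-14064 - 172248810541/1522) - 980 = -172270215949/1522 - 980 = -172271707509/1522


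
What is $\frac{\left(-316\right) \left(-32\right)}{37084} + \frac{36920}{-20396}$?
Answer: $- \frac{72681058}{47272829} \approx -1.5375$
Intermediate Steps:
$\frac{\left(-316\right) \left(-32\right)}{37084} + \frac{36920}{-20396} = 10112 \cdot \frac{1}{37084} + 36920 \left(- \frac{1}{20396}\right) = \frac{2528}{9271} - \frac{9230}{5099} = - \frac{72681058}{47272829}$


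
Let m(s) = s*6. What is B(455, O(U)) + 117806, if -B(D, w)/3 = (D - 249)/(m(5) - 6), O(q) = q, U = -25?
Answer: 471121/4 ≈ 1.1778e+5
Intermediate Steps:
m(s) = 6*s
B(D, w) = 249/8 - D/8 (B(D, w) = -3*(D - 249)/(6*5 - 6) = -3*(-249 + D)/(30 - 6) = -3*(-249 + D)/24 = -3*(-83/8 + D/24) = 249/8 - D/8)
B(455, O(U)) + 117806 = (249/8 - ⅛*455) + 117806 = (249/8 - 455/8) + 117806 = -103/4 + 117806 = 471121/4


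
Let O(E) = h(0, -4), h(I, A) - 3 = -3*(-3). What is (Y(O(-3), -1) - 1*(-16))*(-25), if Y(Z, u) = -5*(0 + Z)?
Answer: 1100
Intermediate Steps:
h(I, A) = 12 (h(I, A) = 3 - 3*(-3) = 3 + 9 = 12)
O(E) = 12
Y(Z, u) = -5*Z
(Y(O(-3), -1) - 1*(-16))*(-25) = (-5*12 - 1*(-16))*(-25) = (-60 + 16)*(-25) = -44*(-25) = 1100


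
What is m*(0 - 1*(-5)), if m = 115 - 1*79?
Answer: 180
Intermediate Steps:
m = 36 (m = 115 - 79 = 36)
m*(0 - 1*(-5)) = 36*(0 - 1*(-5)) = 36*(0 + 5) = 36*5 = 180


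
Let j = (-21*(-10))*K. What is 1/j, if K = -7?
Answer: -1/1470 ≈ -0.00068027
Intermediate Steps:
j = -1470 (j = -21*(-10)*(-7) = 210*(-7) = -1470)
1/j = 1/(-1470) = -1/1470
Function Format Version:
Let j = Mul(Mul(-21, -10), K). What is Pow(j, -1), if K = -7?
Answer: Rational(-1, 1470) ≈ -0.00068027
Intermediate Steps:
j = -1470 (j = Mul(Mul(-21, -10), -7) = Mul(210, -7) = -1470)
Pow(j, -1) = Pow(-1470, -1) = Rational(-1, 1470)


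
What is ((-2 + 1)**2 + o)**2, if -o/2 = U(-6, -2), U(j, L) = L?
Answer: 25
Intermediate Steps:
o = 4 (o = -2*(-2) = 4)
((-2 + 1)**2 + o)**2 = ((-2 + 1)**2 + 4)**2 = ((-1)**2 + 4)**2 = (1 + 4)**2 = 5**2 = 25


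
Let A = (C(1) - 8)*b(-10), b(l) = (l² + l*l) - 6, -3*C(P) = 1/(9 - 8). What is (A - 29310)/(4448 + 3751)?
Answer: -92780/24597 ≈ -3.7720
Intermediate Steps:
C(P) = -⅓ (C(P) = -1/(3*(9 - 8)) = -⅓/1 = -⅓*1 = -⅓)
b(l) = -6 + 2*l² (b(l) = (l² + l²) - 6 = 2*l² - 6 = -6 + 2*l²)
A = -4850/3 (A = (-⅓ - 8)*(-6 + 2*(-10)²) = -25*(-6 + 2*100)/3 = -25*(-6 + 200)/3 = -25/3*194 = -4850/3 ≈ -1616.7)
(A - 29310)/(4448 + 3751) = (-4850/3 - 29310)/(4448 + 3751) = -92780/3/8199 = -92780/3*1/8199 = -92780/24597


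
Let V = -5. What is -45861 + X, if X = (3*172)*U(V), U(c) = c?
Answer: -48441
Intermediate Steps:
X = -2580 (X = (3*172)*(-5) = 516*(-5) = -2580)
-45861 + X = -45861 - 2580 = -48441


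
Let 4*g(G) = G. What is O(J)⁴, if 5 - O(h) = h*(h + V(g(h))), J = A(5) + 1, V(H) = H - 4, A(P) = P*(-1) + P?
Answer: 923521/256 ≈ 3607.5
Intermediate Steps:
g(G) = G/4
A(P) = 0 (A(P) = -P + P = 0)
V(H) = -4 + H
J = 1 (J = 0 + 1 = 1)
O(h) = 5 - h*(-4 + 5*h/4) (O(h) = 5 - h*(h + (-4 + h/4)) = 5 - h*(-4 + 5*h/4))
O(J)⁴ = (5 + 4*1 - 5/4*1²)⁴ = (5 + 4 - 5/4*1)⁴ = (5 + 4 - 5/4)⁴ = (31/4)⁴ = 923521/256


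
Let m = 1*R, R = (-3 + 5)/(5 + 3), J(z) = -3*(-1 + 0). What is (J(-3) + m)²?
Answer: 169/16 ≈ 10.563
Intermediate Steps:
J(z) = 3 (J(z) = -3*(-1) = 3)
R = ¼ (R = 2/8 = 2*(⅛) = ¼ ≈ 0.25000)
m = ¼ (m = 1*(¼) = ¼ ≈ 0.25000)
(J(-3) + m)² = (3 + ¼)² = (13/4)² = 169/16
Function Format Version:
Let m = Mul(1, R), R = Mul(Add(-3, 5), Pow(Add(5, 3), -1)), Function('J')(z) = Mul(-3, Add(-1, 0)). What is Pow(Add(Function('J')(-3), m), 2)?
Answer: Rational(169, 16) ≈ 10.563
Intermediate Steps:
Function('J')(z) = 3 (Function('J')(z) = Mul(-3, -1) = 3)
R = Rational(1, 4) (R = Mul(2, Pow(8, -1)) = Mul(2, Rational(1, 8)) = Rational(1, 4) ≈ 0.25000)
m = Rational(1, 4) (m = Mul(1, Rational(1, 4)) = Rational(1, 4) ≈ 0.25000)
Pow(Add(Function('J')(-3), m), 2) = Pow(Add(3, Rational(1, 4)), 2) = Pow(Rational(13, 4), 2) = Rational(169, 16)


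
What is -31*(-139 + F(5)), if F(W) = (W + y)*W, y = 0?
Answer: 3534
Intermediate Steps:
F(W) = W² (F(W) = (W + 0)*W = W*W = W²)
-31*(-139 + F(5)) = -31*(-139 + 5²) = -31*(-139 + 25) = -31*(-114) = 3534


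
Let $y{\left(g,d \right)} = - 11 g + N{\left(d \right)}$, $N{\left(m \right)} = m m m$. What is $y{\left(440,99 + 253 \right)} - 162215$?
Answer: $43447153$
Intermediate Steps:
$N{\left(m \right)} = m^{3}$ ($N{\left(m \right)} = m^{2} m = m^{3}$)
$y{\left(g,d \right)} = d^{3} - 11 g$ ($y{\left(g,d \right)} = - 11 g + d^{3} = d^{3} - 11 g$)
$y{\left(440,99 + 253 \right)} - 162215 = \left(\left(99 + 253\right)^{3} - 4840\right) - 162215 = \left(352^{3} - 4840\right) - 162215 = \left(43614208 - 4840\right) - 162215 = 43609368 - 162215 = 43447153$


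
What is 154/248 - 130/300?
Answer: 349/1860 ≈ 0.18763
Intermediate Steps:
154/248 - 130/300 = 154*(1/248) - 130*1/300 = 77/124 - 13/30 = 349/1860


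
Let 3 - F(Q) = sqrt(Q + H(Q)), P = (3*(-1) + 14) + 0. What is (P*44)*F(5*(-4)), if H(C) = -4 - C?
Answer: 1452 - 968*I ≈ 1452.0 - 968.0*I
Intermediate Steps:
P = 11 (P = (-3 + 14) + 0 = 11 + 0 = 11)
F(Q) = 3 - 2*I (F(Q) = 3 - sqrt(Q + (-4 - Q)) = 3 - sqrt(-4) = 3 - 2*I)
(P*44)*F(5*(-4)) = (11*44)*(3 - 2*I) = 484*(3 - 2*I) = 1452 - 968*I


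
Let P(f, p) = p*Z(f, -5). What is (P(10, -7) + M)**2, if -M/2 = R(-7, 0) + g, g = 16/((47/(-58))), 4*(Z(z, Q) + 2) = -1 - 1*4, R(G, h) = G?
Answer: 205434889/35344 ≈ 5812.4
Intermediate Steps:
Z(z, Q) = -13/4 (Z(z, Q) = -2 + (-1 - 1*4)/4 = -2 + (-1 - 4)/4 = -2 + (1/4)*(-5) = -2 - 5/4 = -13/4)
P(f, p) = -13*p/4 (P(f, p) = p*(-13/4) = -13*p/4)
g = -928/47 (g = 16/((47*(-1/58))) = 16/(-47/58) = 16*(-58/47) = -928/47 ≈ -19.745)
M = 2514/47 (M = -2*(-7 - 928/47) = -2*(-1257/47) = 2514/47 ≈ 53.489)
(P(10, -7) + M)**2 = (-13/4*(-7) + 2514/47)**2 = (91/4 + 2514/47)**2 = (14333/188)**2 = 205434889/35344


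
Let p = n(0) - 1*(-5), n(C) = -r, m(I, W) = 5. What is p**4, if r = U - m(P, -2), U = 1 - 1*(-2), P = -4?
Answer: 2401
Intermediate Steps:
U = 3 (U = 1 + 2 = 3)
r = -2 (r = 3 - 1*5 = 3 - 5 = -2)
n(C) = 2 (n(C) = -1*(-2) = 2)
p = 7 (p = 2 - 1*(-5) = 2 + 5 = 7)
p**4 = 7**4 = 2401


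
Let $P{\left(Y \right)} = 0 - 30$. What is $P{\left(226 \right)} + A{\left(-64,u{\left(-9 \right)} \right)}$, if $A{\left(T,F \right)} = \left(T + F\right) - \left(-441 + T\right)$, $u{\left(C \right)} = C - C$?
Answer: $411$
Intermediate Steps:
$u{\left(C \right)} = 0$
$P{\left(Y \right)} = -30$ ($P{\left(Y \right)} = 0 - 30 = -30$)
$A{\left(T,F \right)} = 441 + F$ ($A{\left(T,F \right)} = \left(F + T\right) - \left(-441 + T\right) = 441 + F$)
$P{\left(226 \right)} + A{\left(-64,u{\left(-9 \right)} \right)} = -30 + \left(441 + 0\right) = -30 + 441 = 411$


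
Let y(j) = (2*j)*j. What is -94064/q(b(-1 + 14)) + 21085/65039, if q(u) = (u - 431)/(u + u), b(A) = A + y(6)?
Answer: 520019069865/11251747 ≈ 46217.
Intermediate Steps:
y(j) = 2*j²
b(A) = 72 + A (b(A) = A + 2*6² = A + 2*36 = A + 72 = 72 + A)
q(u) = (-431 + u)/(2*u) (q(u) = (-431 + u)/((2*u)) = (-431 + u)*(1/(2*u)) = (-431 + u)/(2*u))
-94064/q(b(-1 + 14)) + 21085/65039 = -94064*2*(72 + (-1 + 14))/(-431 + (72 + (-1 + 14))) + 21085/65039 = -94064*2*(72 + 13)/(-431 + (72 + 13)) + 21085*(1/65039) = -94064*170/(-431 + 85) + 21085/65039 = -94064/((½)*(1/85)*(-346)) + 21085/65039 = -94064/(-173/85) + 21085/65039 = -94064*(-85/173) + 21085/65039 = 7995440/173 + 21085/65039 = 520019069865/11251747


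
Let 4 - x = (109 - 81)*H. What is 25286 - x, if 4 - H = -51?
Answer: 26822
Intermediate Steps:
H = 55 (H = 4 - 1*(-51) = 4 + 51 = 55)
x = -1536 (x = 4 - (109 - 81)*55 = 4 - 28*55 = 4 - 1*1540 = 4 - 1540 = -1536)
25286 - x = 25286 - 1*(-1536) = 25286 + 1536 = 26822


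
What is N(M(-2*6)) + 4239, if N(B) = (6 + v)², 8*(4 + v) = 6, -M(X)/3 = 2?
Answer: 67945/16 ≈ 4246.6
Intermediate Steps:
M(X) = -6 (M(X) = -3*2 = -6)
v = -13/4 (v = -4 + (⅛)*6 = -4 + ¾ = -13/4 ≈ -3.2500)
N(B) = 121/16 (N(B) = (6 - 13/4)² = (11/4)² = 121/16)
N(M(-2*6)) + 4239 = 121/16 + 4239 = 67945/16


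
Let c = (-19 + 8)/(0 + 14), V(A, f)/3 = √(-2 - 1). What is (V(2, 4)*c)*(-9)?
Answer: 297*I*√3/14 ≈ 36.744*I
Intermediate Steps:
V(A, f) = 3*I*√3 (V(A, f) = 3*√(-2 - 1) = 3*√(-3) = 3*(I*√3) = 3*I*√3)
c = -11/14 ≈ -0.78571
(V(2, 4)*c)*(-9) = ((3*I*√3)*(-11/14))*(-9) = -33*I*√3/14*(-9) = 297*I*√3/14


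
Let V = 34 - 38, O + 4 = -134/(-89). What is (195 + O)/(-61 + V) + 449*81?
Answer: 210377532/5785 ≈ 36366.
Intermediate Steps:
O = -222/89 (O = -4 - 134/(-89) = -4 - 134*(-1/89) = -4 + 134/89 = -222/89 ≈ -2.4944)
V = -4
(195 + O)/(-61 + V) + 449*81 = (195 - 222/89)/(-61 - 4) + 449*81 = (17133/89)/(-65) + 36369 = (17133/89)*(-1/65) + 36369 = -17133/5785 + 36369 = 210377532/5785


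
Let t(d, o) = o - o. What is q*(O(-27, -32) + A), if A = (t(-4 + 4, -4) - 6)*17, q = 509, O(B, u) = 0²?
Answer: -51918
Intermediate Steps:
O(B, u) = 0
t(d, o) = 0
A = -102 (A = (0 - 6)*17 = -6*17 = -102)
q*(O(-27, -32) + A) = 509*(0 - 102) = 509*(-102) = -51918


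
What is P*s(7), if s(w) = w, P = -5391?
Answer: -37737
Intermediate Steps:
P*s(7) = -5391*7 = -37737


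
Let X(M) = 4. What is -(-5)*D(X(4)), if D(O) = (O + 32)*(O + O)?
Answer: 1440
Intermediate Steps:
D(O) = 2*O*(32 + O) (D(O) = (32 + O)*(2*O) = 2*O*(32 + O))
-(-5)*D(X(4)) = -(-5)*2*4*(32 + 4) = -(-5)*2*4*36 = -(-5)*288 = -1*(-1440) = 1440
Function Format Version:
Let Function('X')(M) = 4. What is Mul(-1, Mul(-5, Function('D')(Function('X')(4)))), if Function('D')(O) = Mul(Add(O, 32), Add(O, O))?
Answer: 1440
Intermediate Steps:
Function('D')(O) = Mul(2, O, Add(32, O)) (Function('D')(O) = Mul(Add(32, O), Mul(2, O)) = Mul(2, O, Add(32, O)))
Mul(-1, Mul(-5, Function('D')(Function('X')(4)))) = Mul(-1, Mul(-5, Mul(2, 4, Add(32, 4)))) = Mul(-1, Mul(-5, Mul(2, 4, 36))) = Mul(-1, Mul(-5, 288)) = Mul(-1, -1440) = 1440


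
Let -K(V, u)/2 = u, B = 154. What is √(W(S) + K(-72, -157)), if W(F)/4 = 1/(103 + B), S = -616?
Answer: √20740414/257 ≈ 17.720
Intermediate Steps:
K(V, u) = -2*u
W(F) = 4/257 (W(F) = 4/(103 + 154) = 4/257)
√(W(S) + K(-72, -157)) = √(4/257 - 2*(-157)) = √(4/257 + 314) = √(80702/257) = √20740414/257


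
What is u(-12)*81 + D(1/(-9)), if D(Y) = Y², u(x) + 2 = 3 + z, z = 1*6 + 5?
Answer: 78733/81 ≈ 972.01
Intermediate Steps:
z = 11 (z = 6 + 5 = 11)
u(x) = 12 (u(x) = -2 + (3 + 11) = -2 + 14 = 12)
u(-12)*81 + D(1/(-9)) = 12*81 + (1/(-9))² = 972 + (-⅑)² = 972 + 1/81 = 78733/81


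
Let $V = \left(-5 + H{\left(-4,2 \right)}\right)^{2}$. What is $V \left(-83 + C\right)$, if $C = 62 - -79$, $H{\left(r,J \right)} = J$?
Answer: $522$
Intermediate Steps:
$C = 141$ ($C = 62 + 79 = 141$)
$V = 9$ ($V = \left(-5 + 2\right)^{2} = \left(-3\right)^{2} = 9$)
$V \left(-83 + C\right) = 9 \left(-83 + 141\right) = 9 \cdot 58 = 522$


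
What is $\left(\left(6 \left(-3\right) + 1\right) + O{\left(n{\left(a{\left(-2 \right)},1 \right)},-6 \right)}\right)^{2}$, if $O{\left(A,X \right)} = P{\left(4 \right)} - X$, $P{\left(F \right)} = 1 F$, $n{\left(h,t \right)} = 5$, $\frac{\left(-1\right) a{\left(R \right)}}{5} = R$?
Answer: $49$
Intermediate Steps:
$a{\left(R \right)} = - 5 R$
$P{\left(F \right)} = F$
$O{\left(A,X \right)} = 4 - X$
$\left(\left(6 \left(-3\right) + 1\right) + O{\left(n{\left(a{\left(-2 \right)},1 \right)},-6 \right)}\right)^{2} = \left(\left(6 \left(-3\right) + 1\right) + \left(4 - -6\right)\right)^{2} = \left(\left(-18 + 1\right) + \left(4 + 6\right)\right)^{2} = \left(-17 + 10\right)^{2} = \left(-7\right)^{2} = 49$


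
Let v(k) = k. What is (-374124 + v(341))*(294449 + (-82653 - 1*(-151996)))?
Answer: -135979265136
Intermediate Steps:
(-374124 + v(341))*(294449 + (-82653 - 1*(-151996))) = (-374124 + 341)*(294449 + (-82653 - 1*(-151996))) = -373783*(294449 + (-82653 + 151996)) = -373783*(294449 + 69343) = -373783*363792 = -135979265136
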